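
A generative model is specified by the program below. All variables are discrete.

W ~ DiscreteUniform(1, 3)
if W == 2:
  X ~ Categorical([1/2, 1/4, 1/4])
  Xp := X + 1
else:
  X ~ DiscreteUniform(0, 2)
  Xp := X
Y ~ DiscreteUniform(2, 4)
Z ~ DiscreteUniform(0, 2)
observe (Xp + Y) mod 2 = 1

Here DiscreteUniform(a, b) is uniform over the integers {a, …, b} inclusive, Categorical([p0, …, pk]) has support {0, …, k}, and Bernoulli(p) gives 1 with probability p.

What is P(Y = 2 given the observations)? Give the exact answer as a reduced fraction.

P(Y = 2 | obs) = 17/53

Enumerate traces; 39 have nonzero weight after conditioning:
  (W=1, X=0, Y=3, Z=0) weight 1/81
  (W=1, X=0, Y=3, Z=1) weight 1/81
  (W=1, X=0, Y=3, Z=2) weight 1/81
  (W=1, X=1, Y=2, Z=0) weight 1/81
  (W=1, X=1, Y=2, Z=1) weight 1/81
  (W=1, X=1, Y=2, Z=2) weight 1/81
  (W=1, X=1, Y=4, Z=0) weight 1/81
  (W=1, X=1, Y=4, Z=1) weight 1/81
  … 31 more
Group by Y:
  weight(Y=2) = 17/108
  weight(Y=3) = 19/108
  weight(Y=4) = 17/108
Total weight = 17/108 + 19/108 + 17/108 = 53/108
P(Y=2 | obs) = 17/108 / 53/108 = 17/53
P(Y=3 | obs) = 19/108 / 53/108 = 19/53
P(Y=4 | obs) = 17/108 / 53/108 = 17/53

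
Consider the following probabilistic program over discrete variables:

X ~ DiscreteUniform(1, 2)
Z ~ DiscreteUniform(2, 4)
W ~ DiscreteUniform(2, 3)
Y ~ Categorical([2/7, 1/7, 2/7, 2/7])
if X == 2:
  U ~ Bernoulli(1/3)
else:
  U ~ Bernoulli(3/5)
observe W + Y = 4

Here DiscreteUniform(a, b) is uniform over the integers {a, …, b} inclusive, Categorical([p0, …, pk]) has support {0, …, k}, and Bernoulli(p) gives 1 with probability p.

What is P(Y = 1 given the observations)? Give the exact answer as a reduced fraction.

P(Y = 1 | obs) = 1/3

Enumerate traces; 24 have nonzero weight after conditioning:
  (X=1, Z=2, W=2, Y=2, U=0) weight 1/105
  (X=1, Z=2, W=2, Y=2, U=1) weight 1/70
  (X=1, Z=2, W=3, Y=1, U=0) weight 1/210
  (X=1, Z=2, W=3, Y=1, U=1) weight 1/140
  (X=1, Z=3, W=2, Y=2, U=0) weight 1/105
  (X=1, Z=3, W=2, Y=2, U=1) weight 1/70
  (X=1, Z=3, W=3, Y=1, U=0) weight 1/210
  (X=1, Z=3, W=3, Y=1, U=1) weight 1/140
  … 16 more
Group by Y:
  weight(Y=1) = 1/14
  weight(Y=2) = 1/7
Total weight = 1/14 + 1/7 = 3/14
P(Y=1 | obs) = 1/14 / 3/14 = 1/3
P(Y=2 | obs) = 1/7 / 3/14 = 2/3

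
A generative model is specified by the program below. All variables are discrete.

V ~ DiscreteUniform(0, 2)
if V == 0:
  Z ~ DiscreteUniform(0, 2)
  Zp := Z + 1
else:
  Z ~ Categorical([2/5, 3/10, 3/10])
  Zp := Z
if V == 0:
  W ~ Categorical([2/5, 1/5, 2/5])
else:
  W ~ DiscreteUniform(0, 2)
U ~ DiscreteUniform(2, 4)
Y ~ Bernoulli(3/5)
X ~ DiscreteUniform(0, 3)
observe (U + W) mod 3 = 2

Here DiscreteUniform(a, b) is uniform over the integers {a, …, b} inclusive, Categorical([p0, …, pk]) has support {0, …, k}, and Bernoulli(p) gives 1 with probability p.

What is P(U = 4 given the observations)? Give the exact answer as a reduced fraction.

P(U = 4 | obs) = 13/45

Enumerate traces; 216 have nonzero weight after conditioning:
  (V=0, Z=0, W=0, U=2, Y=0, X=0) weight 1/675
  (V=0, Z=0, W=0, U=2, Y=0, X=1) weight 1/675
  (V=0, Z=0, W=0, U=2, Y=0, X=2) weight 1/675
  (V=0, Z=0, W=0, U=2, Y=0, X=3) weight 1/675
  (V=0, Z=0, W=0, U=2, Y=1, X=0) weight 1/450
  (V=0, Z=0, W=0, U=2, Y=1, X=1) weight 1/450
  (V=0, Z=0, W=0, U=2, Y=1, X=2) weight 1/450
  (V=0, Z=0, W=0, U=2, Y=1, X=3) weight 1/450
  (V=0, Z=0, W=1, U=4, Y=0, X=0) weight 1/1350
  (V=0, Z=0, W=2, U=3, Y=0, X=0) weight 1/675
  … 206 more
Group by U:
  weight(U=2) = 16/135
  weight(U=3) = 16/135
  weight(U=4) = 13/135
Total weight = 16/135 + 16/135 + 13/135 = 1/3
P(U=2 | obs) = 16/135 / 1/3 = 16/45
P(U=3 | obs) = 16/135 / 1/3 = 16/45
P(U=4 | obs) = 13/135 / 1/3 = 13/45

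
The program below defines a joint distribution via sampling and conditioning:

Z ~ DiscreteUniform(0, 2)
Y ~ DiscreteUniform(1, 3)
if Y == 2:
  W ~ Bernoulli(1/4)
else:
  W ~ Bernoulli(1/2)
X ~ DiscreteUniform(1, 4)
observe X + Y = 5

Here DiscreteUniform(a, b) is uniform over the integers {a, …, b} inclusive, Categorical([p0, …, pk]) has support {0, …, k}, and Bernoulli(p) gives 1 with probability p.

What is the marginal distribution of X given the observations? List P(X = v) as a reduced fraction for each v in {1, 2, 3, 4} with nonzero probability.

Enumerate traces; 18 have nonzero weight after conditioning:
  (Z=0, Y=1, W=0, X=4) weight 1/72
  (Z=0, Y=1, W=1, X=4) weight 1/72
  (Z=0, Y=2, W=0, X=3) weight 1/48
  (Z=0, Y=2, W=1, X=3) weight 1/144
  (Z=0, Y=3, W=0, X=2) weight 1/72
  (Z=0, Y=3, W=1, X=2) weight 1/72
  (Z=1, Y=1, W=0, X=4) weight 1/72
  (Z=1, Y=1, W=1, X=4) weight 1/72
  … 10 more
Group by X:
  weight(X=2) = 1/12
  weight(X=3) = 1/12
  weight(X=4) = 1/12
Total weight = 1/12 + 1/12 + 1/12 = 1/4
P(X=2 | obs) = 1/12 / 1/4 = 1/3
P(X=3 | obs) = 1/12 / 1/4 = 1/3
P(X=4 | obs) = 1/12 / 1/4 = 1/3

P(X=2) = 1/3, P(X=3) = 1/3, P(X=4) = 1/3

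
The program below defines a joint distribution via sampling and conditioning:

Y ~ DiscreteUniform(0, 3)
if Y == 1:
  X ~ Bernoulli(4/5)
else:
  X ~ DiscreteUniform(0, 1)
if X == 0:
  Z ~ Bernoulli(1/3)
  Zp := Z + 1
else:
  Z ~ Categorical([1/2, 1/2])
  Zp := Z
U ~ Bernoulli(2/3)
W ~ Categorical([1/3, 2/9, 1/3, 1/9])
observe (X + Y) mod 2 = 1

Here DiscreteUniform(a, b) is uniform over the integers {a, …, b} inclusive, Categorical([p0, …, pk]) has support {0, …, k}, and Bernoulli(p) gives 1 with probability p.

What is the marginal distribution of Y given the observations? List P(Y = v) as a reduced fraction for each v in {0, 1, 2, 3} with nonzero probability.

P(Y=0) = 5/17, P(Y=1) = 2/17, P(Y=2) = 5/17, P(Y=3) = 5/17

Enumerate traces; 64 have nonzero weight after conditioning:
  (Y=0, X=1, Z=0, U=0, W=0) weight 1/144
  (Y=0, X=1, Z=0, U=0, W=1) weight 1/216
  (Y=0, X=1, Z=0, U=0, W=2) weight 1/144
  (Y=0, X=1, Z=0, U=0, W=3) weight 1/432
  (Y=0, X=1, Z=0, U=1, W=0) weight 1/72
  (Y=0, X=1, Z=0, U=1, W=1) weight 1/108
  (Y=0, X=1, Z=0, U=1, W=2) weight 1/72
  (Y=0, X=1, Z=0, U=1, W=3) weight 1/216
  (Y=1, X=0, Z=0, U=0, W=0) weight 1/270
  (Y=2, X=1, Z=0, U=0, W=0) weight 1/144
  … 54 more
Group by Y:
  weight(Y=0) = 1/8
  weight(Y=1) = 1/20
  weight(Y=2) = 1/8
  weight(Y=3) = 1/8
Total weight = 1/8 + 1/20 + 1/8 + 1/8 = 17/40
P(Y=0 | obs) = 1/8 / 17/40 = 5/17
P(Y=1 | obs) = 1/20 / 17/40 = 2/17
P(Y=2 | obs) = 1/8 / 17/40 = 5/17
P(Y=3 | obs) = 1/8 / 17/40 = 5/17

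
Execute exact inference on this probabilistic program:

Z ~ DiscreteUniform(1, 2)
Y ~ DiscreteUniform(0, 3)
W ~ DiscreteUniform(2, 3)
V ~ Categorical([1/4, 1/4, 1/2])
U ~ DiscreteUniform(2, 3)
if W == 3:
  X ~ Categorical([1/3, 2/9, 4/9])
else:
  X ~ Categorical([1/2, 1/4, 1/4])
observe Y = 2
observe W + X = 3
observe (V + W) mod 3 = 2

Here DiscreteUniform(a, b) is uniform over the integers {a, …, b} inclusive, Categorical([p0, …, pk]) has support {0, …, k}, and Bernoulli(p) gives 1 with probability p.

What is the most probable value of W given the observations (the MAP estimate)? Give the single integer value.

argmax_v P(W = v | obs) = 3

Enumerate traces; 8 have nonzero weight after conditioning:
  (Z=1, Y=2, W=2, V=0, U=2, X=1) weight 1/512
  (Z=1, Y=2, W=2, V=0, U=3, X=1) weight 1/512
  (Z=1, Y=2, W=3, V=2, U=2, X=0) weight 1/192
  (Z=1, Y=2, W=3, V=2, U=3, X=0) weight 1/192
  (Z=2, Y=2, W=2, V=0, U=2, X=1) weight 1/512
  (Z=2, Y=2, W=2, V=0, U=3, X=1) weight 1/512
  (Z=2, Y=2, W=3, V=2, U=2, X=0) weight 1/192
  (Z=2, Y=2, W=3, V=2, U=3, X=0) weight 1/192
Group by W:
  weight(W=2) = 1/128
  weight(W=3) = 1/48
Total weight = 1/128 + 1/48 = 11/384
P(W=2 | obs) = 1/128 / 11/384 = 3/11
P(W=3 | obs) = 1/48 / 11/384 = 8/11
argmax = 3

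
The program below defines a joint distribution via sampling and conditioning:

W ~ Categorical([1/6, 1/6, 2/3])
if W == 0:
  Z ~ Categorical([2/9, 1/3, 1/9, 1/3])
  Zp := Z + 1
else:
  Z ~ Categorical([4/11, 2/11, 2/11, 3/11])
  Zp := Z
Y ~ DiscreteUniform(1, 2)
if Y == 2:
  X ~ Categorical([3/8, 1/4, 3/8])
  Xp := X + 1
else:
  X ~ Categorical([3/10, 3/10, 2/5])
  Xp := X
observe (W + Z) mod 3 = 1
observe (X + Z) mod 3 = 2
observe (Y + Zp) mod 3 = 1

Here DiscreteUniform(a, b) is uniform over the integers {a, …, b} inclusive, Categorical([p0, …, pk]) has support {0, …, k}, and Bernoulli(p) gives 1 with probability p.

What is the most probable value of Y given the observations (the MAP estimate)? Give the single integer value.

Enumerate traces; 4 have nonzero weight after conditioning:
  (W=0, Z=1, Y=2, X=1) weight 1/144
  (W=1, Z=0, Y=1, X=2) weight 2/165
  (W=1, Z=3, Y=1, X=2) weight 1/110
  (W=2, Z=2, Y=2, X=0) weight 1/44
Group by Y:
  weight(Y=1) = 7/330
  weight(Y=2) = 47/1584
Total weight = 7/330 + 47/1584 = 403/7920
P(Y=1 | obs) = 7/330 / 403/7920 = 168/403
P(Y=2 | obs) = 47/1584 / 403/7920 = 235/403
argmax = 2

argmax_v P(Y = v | obs) = 2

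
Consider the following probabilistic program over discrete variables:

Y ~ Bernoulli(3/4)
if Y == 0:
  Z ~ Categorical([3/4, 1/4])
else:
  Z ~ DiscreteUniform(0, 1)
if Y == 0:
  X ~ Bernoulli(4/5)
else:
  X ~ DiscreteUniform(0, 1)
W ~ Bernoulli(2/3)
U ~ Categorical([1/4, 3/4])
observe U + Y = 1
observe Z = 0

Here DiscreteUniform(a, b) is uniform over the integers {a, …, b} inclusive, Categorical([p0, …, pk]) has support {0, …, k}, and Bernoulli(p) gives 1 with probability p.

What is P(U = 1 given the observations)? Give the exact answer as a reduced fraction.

P(U = 1 | obs) = 3/5

Enumerate traces; 8 have nonzero weight after conditioning:
  (Y=0, Z=0, X=0, W=0, U=1) weight 3/320
  (Y=0, Z=0, X=0, W=1, U=1) weight 3/160
  (Y=0, Z=0, X=1, W=0, U=1) weight 3/80
  (Y=0, Z=0, X=1, W=1, U=1) weight 3/40
  (Y=1, Z=0, X=0, W=0, U=0) weight 1/64
  (Y=1, Z=0, X=0, W=1, U=0) weight 1/32
  (Y=1, Z=0, X=1, W=0, U=0) weight 1/64
  (Y=1, Z=0, X=1, W=1, U=0) weight 1/32
Group by U:
  weight(U=0) = 3/32
  weight(U=1) = 9/64
Total weight = 3/32 + 9/64 = 15/64
P(U=0 | obs) = 3/32 / 15/64 = 2/5
P(U=1 | obs) = 9/64 / 15/64 = 3/5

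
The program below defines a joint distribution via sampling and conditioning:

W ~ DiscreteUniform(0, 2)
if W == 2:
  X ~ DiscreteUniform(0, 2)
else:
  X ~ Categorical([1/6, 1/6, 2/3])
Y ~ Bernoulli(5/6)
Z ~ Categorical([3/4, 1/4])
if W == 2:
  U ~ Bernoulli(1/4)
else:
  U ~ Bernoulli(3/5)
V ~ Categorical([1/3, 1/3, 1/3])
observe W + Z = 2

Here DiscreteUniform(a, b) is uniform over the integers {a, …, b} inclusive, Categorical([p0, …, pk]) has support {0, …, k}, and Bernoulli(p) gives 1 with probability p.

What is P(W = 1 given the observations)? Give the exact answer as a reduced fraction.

Enumerate traces; 72 have nonzero weight after conditioning:
  (W=1, X=0, Y=0, Z=1, U=0, V=0) weight 1/3240
  (W=1, X=0, Y=0, Z=1, U=0, V=1) weight 1/3240
  (W=1, X=0, Y=0, Z=1, U=0, V=2) weight 1/3240
  (W=1, X=0, Y=0, Z=1, U=1, V=0) weight 1/2160
  (W=1, X=0, Y=0, Z=1, U=1, V=1) weight 1/2160
  (W=1, X=0, Y=0, Z=1, U=1, V=2) weight 1/2160
  (W=1, X=0, Y=1, Z=1, U=0, V=0) weight 1/648
  (W=1, X=0, Y=1, Z=1, U=0, V=1) weight 1/648
  (W=2, X=0, Y=0, Z=0, U=0, V=0) weight 1/288
  … 63 more
Group by W:
  weight(W=1) = 1/12
  weight(W=2) = 1/4
Total weight = 1/12 + 1/4 = 1/3
P(W=1 | obs) = 1/12 / 1/3 = 1/4
P(W=2 | obs) = 1/4 / 1/3 = 3/4

P(W = 1 | obs) = 1/4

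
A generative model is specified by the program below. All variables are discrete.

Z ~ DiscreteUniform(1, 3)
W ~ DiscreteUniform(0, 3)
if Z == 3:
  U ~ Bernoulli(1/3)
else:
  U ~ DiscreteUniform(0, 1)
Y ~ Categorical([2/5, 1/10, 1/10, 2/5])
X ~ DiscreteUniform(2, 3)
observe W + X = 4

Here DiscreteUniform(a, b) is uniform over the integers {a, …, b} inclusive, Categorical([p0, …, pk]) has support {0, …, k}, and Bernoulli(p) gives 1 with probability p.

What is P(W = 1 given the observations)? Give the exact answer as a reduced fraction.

P(W = 1 | obs) = 1/2

Enumerate traces; 48 have nonzero weight after conditioning:
  (Z=1, W=1, U=0, Y=0, X=3) weight 1/120
  (Z=1, W=1, U=0, Y=1, X=3) weight 1/480
  (Z=1, W=1, U=0, Y=2, X=3) weight 1/480
  (Z=1, W=1, U=0, Y=3, X=3) weight 1/120
  (Z=1, W=1, U=1, Y=0, X=3) weight 1/120
  (Z=1, W=1, U=1, Y=1, X=3) weight 1/480
  (Z=1, W=1, U=1, Y=2, X=3) weight 1/480
  (Z=1, W=1, U=1, Y=3, X=3) weight 1/120
  (Z=1, W=2, U=0, Y=0, X=2) weight 1/120
  … 39 more
Group by W:
  weight(W=1) = 1/8
  weight(W=2) = 1/8
Total weight = 1/8 + 1/8 = 1/4
P(W=1 | obs) = 1/8 / 1/4 = 1/2
P(W=2 | obs) = 1/8 / 1/4 = 1/2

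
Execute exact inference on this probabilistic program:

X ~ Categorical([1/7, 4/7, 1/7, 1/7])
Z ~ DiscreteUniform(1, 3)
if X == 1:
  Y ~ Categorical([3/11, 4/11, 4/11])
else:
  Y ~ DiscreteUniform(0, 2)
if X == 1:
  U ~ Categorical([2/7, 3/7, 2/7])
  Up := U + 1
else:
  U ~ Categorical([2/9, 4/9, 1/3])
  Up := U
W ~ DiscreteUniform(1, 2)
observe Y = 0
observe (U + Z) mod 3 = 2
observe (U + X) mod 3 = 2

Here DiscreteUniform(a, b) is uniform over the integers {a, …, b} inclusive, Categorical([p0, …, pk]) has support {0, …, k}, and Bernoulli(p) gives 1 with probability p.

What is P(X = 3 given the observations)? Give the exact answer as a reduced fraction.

Enumerate traces; 8 have nonzero weight after conditioning:
  (X=0, Z=3, Y=0, U=2, W=1) weight 1/378
  (X=0, Z=3, Y=0, U=2, W=2) weight 1/378
  (X=1, Z=1, Y=0, U=1, W=1) weight 6/539
  (X=1, Z=1, Y=0, U=1, W=2) weight 6/539
  (X=2, Z=2, Y=0, U=0, W=1) weight 1/567
  (X=2, Z=2, Y=0, U=0, W=2) weight 1/567
  (X=3, Z=3, Y=0, U=2, W=1) weight 1/378
  (X=3, Z=3, Y=0, U=2, W=2) weight 1/378
Group by X:
  weight(X=0) = 1/189
  weight(X=1) = 12/539
  weight(X=2) = 2/567
  weight(X=3) = 1/189
Total weight = 1/189 + 12/539 + 2/567 + 1/189 = 1588/43659
P(X=0 | obs) = 1/189 / 1588/43659 = 231/1588
P(X=1 | obs) = 12/539 / 1588/43659 = 243/397
P(X=2 | obs) = 2/567 / 1588/43659 = 77/794
P(X=3 | obs) = 1/189 / 1588/43659 = 231/1588

P(X = 3 | obs) = 231/1588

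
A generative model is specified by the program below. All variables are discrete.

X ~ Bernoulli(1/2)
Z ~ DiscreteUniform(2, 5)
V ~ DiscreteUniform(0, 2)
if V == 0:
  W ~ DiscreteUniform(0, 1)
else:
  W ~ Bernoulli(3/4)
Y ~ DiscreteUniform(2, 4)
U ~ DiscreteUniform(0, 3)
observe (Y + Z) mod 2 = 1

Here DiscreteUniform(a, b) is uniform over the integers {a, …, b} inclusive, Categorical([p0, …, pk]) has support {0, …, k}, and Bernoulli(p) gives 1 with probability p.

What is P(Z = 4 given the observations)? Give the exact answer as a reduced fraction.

P(Z = 4 | obs) = 1/6

Enumerate traces; 288 have nonzero weight after conditioning:
  (X=0, Z=2, V=0, W=0, Y=3, U=0) weight 1/576
  (X=0, Z=2, V=0, W=0, Y=3, U=1) weight 1/576
  (X=0, Z=2, V=0, W=0, Y=3, U=2) weight 1/576
  (X=0, Z=2, V=0, W=0, Y=3, U=3) weight 1/576
  (X=0, Z=2, V=0, W=1, Y=3, U=0) weight 1/576
  (X=0, Z=2, V=0, W=1, Y=3, U=1) weight 1/576
  (X=0, Z=2, V=0, W=1, Y=3, U=2) weight 1/576
  (X=0, Z=2, V=0, W=1, Y=3, U=3) weight 1/576
  (X=0, Z=3, V=0, W=0, Y=2, U=0) weight 1/576
  (X=0, Z=4, V=0, W=0, Y=3, U=0) weight 1/576
  … 278 more
Group by Z:
  weight(Z=2) = 1/12
  weight(Z=3) = 1/6
  weight(Z=4) = 1/12
  weight(Z=5) = 1/6
Total weight = 1/12 + 1/6 + 1/12 + 1/6 = 1/2
P(Z=2 | obs) = 1/12 / 1/2 = 1/6
P(Z=3 | obs) = 1/6 / 1/2 = 1/3
P(Z=4 | obs) = 1/12 / 1/2 = 1/6
P(Z=5 | obs) = 1/6 / 1/2 = 1/3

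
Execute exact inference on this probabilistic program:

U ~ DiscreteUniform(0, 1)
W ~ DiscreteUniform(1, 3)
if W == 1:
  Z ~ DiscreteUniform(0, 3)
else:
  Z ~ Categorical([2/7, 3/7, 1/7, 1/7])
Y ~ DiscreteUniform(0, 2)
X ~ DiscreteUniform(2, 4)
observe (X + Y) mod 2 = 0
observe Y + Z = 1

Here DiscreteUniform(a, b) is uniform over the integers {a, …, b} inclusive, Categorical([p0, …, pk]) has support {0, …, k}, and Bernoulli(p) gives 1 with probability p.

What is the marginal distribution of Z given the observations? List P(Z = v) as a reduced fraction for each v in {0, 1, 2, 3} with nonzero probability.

P(Z=0) = 23/85, P(Z=1) = 62/85

Enumerate traces; 18 have nonzero weight after conditioning:
  (U=0, W=1, Z=0, Y=1, X=3) weight 1/216
  (U=0, W=1, Z=1, Y=0, X=2) weight 1/216
  (U=0, W=1, Z=1, Y=0, X=4) weight 1/216
  (U=0, W=2, Z=0, Y=1, X=3) weight 1/189
  (U=0, W=2, Z=1, Y=0, X=2) weight 1/126
  (U=0, W=2, Z=1, Y=0, X=4) weight 1/126
  (U=0, W=3, Z=0, Y=1, X=3) weight 1/189
  (U=0, W=3, Z=1, Y=0, X=2) weight 1/126
  … 10 more
Group by Z:
  weight(Z=0) = 23/756
  weight(Z=1) = 31/378
Total weight = 23/756 + 31/378 = 85/756
P(Z=0 | obs) = 23/756 / 85/756 = 23/85
P(Z=1 | obs) = 31/378 / 85/756 = 62/85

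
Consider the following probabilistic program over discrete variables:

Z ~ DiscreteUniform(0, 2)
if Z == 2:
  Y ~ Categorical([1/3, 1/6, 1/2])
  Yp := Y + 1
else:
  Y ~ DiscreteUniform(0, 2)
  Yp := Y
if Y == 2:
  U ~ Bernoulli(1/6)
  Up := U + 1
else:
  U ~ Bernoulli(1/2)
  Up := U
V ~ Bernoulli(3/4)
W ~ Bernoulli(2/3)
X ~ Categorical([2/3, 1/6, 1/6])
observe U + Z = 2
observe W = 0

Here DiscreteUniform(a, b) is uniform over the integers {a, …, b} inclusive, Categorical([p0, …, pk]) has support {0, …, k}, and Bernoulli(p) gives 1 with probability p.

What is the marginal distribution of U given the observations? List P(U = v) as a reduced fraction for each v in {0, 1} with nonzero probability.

P(U=0) = 12/19, P(U=1) = 7/19

Enumerate traces; 36 have nonzero weight after conditioning:
  (Z=1, Y=0, U=1, V=0, W=0, X=0) weight 1/324
  (Z=1, Y=0, U=1, V=0, W=0, X=1) weight 1/1296
  (Z=1, Y=0, U=1, V=0, W=0, X=2) weight 1/1296
  (Z=1, Y=0, U=1, V=1, W=0, X=0) weight 1/108
  (Z=1, Y=0, U=1, V=1, W=0, X=1) weight 1/432
  (Z=1, Y=0, U=1, V=1, W=0, X=2) weight 1/432
  (Z=1, Y=1, U=1, V=0, W=0, X=0) weight 1/324
  (Z=1, Y=1, U=1, V=0, W=0, X=1) weight 1/1296
  (Z=2, Y=0, U=0, V=0, W=0, X=0) weight 1/324
  … 27 more
Group by U:
  weight(U=0) = 2/27
  weight(U=1) = 7/162
Total weight = 2/27 + 7/162 = 19/162
P(U=0 | obs) = 2/27 / 19/162 = 12/19
P(U=1 | obs) = 7/162 / 19/162 = 7/19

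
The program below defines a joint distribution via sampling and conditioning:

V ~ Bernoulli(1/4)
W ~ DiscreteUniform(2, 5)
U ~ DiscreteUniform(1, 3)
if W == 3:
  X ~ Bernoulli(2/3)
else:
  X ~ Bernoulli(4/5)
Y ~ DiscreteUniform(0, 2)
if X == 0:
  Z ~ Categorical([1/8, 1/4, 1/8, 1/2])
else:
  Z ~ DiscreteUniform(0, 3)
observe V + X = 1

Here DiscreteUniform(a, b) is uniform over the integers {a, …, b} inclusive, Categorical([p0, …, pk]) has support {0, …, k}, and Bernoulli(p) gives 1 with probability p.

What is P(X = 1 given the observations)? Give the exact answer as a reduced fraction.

P(X = 1 | obs) = 69/76

Enumerate traces; 288 have nonzero weight after conditioning:
  (V=0, W=2, U=1, X=1, Y=0, Z=0) weight 1/240
  (V=0, W=2, U=1, X=1, Y=0, Z=1) weight 1/240
  (V=0, W=2, U=1, X=1, Y=0, Z=2) weight 1/240
  (V=0, W=2, U=1, X=1, Y=0, Z=3) weight 1/240
  (V=0, W=2, U=1, X=1, Y=1, Z=0) weight 1/240
  (V=0, W=2, U=1, X=1, Y=1, Z=1) weight 1/240
  (V=0, W=2, U=1, X=1, Y=1, Z=2) weight 1/240
  (V=0, W=2, U=1, X=1, Y=1, Z=3) weight 1/240
  (V=1, W=2, U=1, X=0, Y=0, Z=0) weight 1/5760
  … 279 more
Group by X:
  weight(X=0) = 7/120
  weight(X=1) = 23/40
Total weight = 7/120 + 23/40 = 19/30
P(X=0 | obs) = 7/120 / 19/30 = 7/76
P(X=1 | obs) = 23/40 / 19/30 = 69/76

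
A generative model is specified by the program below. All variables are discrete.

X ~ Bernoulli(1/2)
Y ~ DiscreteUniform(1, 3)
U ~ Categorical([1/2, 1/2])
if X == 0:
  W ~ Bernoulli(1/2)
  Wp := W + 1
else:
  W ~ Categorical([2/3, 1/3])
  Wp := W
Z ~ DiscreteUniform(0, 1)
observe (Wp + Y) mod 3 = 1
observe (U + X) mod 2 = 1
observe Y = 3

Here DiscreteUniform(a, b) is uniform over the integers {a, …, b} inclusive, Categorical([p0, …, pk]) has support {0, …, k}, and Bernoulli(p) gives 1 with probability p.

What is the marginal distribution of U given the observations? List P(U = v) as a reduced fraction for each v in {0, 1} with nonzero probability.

Enumerate traces; 4 have nonzero weight after conditioning:
  (X=0, Y=3, U=1, W=0, Z=0) weight 1/48
  (X=0, Y=3, U=1, W=0, Z=1) weight 1/48
  (X=1, Y=3, U=0, W=1, Z=0) weight 1/72
  (X=1, Y=3, U=0, W=1, Z=1) weight 1/72
Group by U:
  weight(U=0) = 1/36
  weight(U=1) = 1/24
Total weight = 1/36 + 1/24 = 5/72
P(U=0 | obs) = 1/36 / 5/72 = 2/5
P(U=1 | obs) = 1/24 / 5/72 = 3/5

P(U=0) = 2/5, P(U=1) = 3/5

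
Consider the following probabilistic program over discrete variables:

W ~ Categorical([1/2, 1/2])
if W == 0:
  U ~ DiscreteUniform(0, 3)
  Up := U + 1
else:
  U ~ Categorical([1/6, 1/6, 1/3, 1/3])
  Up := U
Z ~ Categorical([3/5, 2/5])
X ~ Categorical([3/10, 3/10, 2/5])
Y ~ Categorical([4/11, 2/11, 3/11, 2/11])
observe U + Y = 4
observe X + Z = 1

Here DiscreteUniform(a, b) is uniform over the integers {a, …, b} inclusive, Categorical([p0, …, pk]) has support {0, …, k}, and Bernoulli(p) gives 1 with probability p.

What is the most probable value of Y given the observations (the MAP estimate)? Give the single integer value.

Enumerate traces; 12 have nonzero weight after conditioning:
  (W=0, U=1, Z=0, X=1, Y=3) weight 9/2200
  (W=0, U=1, Z=1, X=0, Y=3) weight 3/1100
  (W=0, U=2, Z=0, X=1, Y=2) weight 27/4400
  (W=0, U=2, Z=1, X=0, Y=2) weight 9/2200
  (W=0, U=3, Z=0, X=1, Y=1) weight 9/2200
  (W=0, U=3, Z=1, X=0, Y=1) weight 3/1100
  (W=1, U=1, Z=0, X=1, Y=3) weight 3/1100
  (W=1, U=1, Z=1, X=0, Y=3) weight 1/550
  … 4 more
Group by Y:
  weight(Y=1) = 7/440
  weight(Y=2) = 21/880
  weight(Y=3) = 1/88
Total weight = 7/440 + 21/880 + 1/88 = 9/176
P(Y=1 | obs) = 7/440 / 9/176 = 14/45
P(Y=2 | obs) = 21/880 / 9/176 = 7/15
P(Y=3 | obs) = 1/88 / 9/176 = 2/9
argmax = 2

argmax_v P(Y = v | obs) = 2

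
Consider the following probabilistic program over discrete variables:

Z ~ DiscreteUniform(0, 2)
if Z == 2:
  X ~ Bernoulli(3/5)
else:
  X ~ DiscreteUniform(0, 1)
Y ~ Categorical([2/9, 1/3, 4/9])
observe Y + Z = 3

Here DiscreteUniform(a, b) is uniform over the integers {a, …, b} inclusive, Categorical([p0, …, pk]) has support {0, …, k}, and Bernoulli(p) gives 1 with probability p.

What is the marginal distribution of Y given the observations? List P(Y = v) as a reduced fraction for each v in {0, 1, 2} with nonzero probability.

P(Y=1) = 3/7, P(Y=2) = 4/7

Enumerate traces; 4 have nonzero weight after conditioning:
  (Z=1, X=0, Y=2) weight 2/27
  (Z=1, X=1, Y=2) weight 2/27
  (Z=2, X=0, Y=1) weight 2/45
  (Z=2, X=1, Y=1) weight 1/15
Group by Y:
  weight(Y=1) = 1/9
  weight(Y=2) = 4/27
Total weight = 1/9 + 4/27 = 7/27
P(Y=1 | obs) = 1/9 / 7/27 = 3/7
P(Y=2 | obs) = 4/27 / 7/27 = 4/7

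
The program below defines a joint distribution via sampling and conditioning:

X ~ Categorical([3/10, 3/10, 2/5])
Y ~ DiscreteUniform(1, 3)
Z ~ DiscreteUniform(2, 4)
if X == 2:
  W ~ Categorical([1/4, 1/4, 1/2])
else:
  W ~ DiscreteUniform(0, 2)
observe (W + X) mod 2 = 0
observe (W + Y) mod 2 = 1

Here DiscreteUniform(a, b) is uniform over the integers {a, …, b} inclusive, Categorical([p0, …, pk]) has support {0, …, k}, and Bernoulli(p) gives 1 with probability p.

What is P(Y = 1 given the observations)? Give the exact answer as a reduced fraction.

P(Y = 1 | obs) = 5/11

Enumerate traces; 27 have nonzero weight after conditioning:
  (X=0, Y=1, Z=2, W=0) weight 1/90
  (X=0, Y=1, Z=2, W=2) weight 1/90
  (X=0, Y=1, Z=3, W=0) weight 1/90
  (X=0, Y=1, Z=3, W=2) weight 1/90
  (X=0, Y=1, Z=4, W=0) weight 1/90
  (X=0, Y=1, Z=4, W=2) weight 1/90
  (X=0, Y=3, Z=2, W=0) weight 1/90
  (X=0, Y=3, Z=2, W=2) weight 1/90
  (X=1, Y=2, Z=2, W=1) weight 1/90
  … 18 more
Group by Y:
  weight(Y=1) = 1/6
  weight(Y=2) = 1/30
  weight(Y=3) = 1/6
Total weight = 1/6 + 1/30 + 1/6 = 11/30
P(Y=1 | obs) = 1/6 / 11/30 = 5/11
P(Y=2 | obs) = 1/30 / 11/30 = 1/11
P(Y=3 | obs) = 1/6 / 11/30 = 5/11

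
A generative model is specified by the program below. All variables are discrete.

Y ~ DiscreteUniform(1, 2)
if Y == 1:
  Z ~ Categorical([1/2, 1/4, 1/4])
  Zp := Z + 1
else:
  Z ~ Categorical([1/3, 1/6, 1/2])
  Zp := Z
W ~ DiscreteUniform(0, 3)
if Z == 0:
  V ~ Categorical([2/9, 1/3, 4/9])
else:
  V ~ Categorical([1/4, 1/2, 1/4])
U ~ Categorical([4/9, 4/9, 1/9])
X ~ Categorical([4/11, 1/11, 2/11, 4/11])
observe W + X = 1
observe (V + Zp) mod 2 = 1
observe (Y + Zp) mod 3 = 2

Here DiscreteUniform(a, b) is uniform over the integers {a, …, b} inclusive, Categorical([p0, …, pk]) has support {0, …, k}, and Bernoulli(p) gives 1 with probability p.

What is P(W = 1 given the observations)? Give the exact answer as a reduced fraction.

P(W = 1 | obs) = 4/5

Enumerate traces; 18 have nonzero weight after conditioning:
  (Y=1, Z=0, W=0, V=0, U=0, X=1) weight 1/1782
  (Y=1, Z=0, W=0, V=0, U=1, X=1) weight 1/1782
  (Y=1, Z=0, W=0, V=0, U=2, X=1) weight 1/7128
  (Y=1, Z=0, W=0, V=2, U=0, X=1) weight 1/891
  (Y=1, Z=0, W=0, V=2, U=1, X=1) weight 1/891
  (Y=1, Z=0, W=0, V=2, U=2, X=1) weight 1/3564
  (Y=1, Z=0, W=1, V=0, U=0, X=0) weight 2/891
  (Y=1, Z=0, W=1, V=0, U=1, X=0) weight 2/891
  … 10 more
Group by W:
  weight(W=0) = 1/198
  weight(W=1) = 2/99
Total weight = 1/198 + 2/99 = 5/198
P(W=0 | obs) = 1/198 / 5/198 = 1/5
P(W=1 | obs) = 2/99 / 5/198 = 4/5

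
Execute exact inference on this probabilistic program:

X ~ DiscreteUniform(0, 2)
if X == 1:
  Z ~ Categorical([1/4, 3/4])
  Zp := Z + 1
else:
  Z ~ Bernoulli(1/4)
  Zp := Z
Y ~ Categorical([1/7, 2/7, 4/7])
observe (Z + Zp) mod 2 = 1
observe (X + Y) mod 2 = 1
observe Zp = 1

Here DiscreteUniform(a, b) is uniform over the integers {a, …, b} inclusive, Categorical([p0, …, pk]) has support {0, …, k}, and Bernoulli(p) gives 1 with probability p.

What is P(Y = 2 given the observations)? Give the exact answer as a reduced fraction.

Enumerate traces; 2 have nonzero weight after conditioning:
  (X=1, Z=0, Y=0) weight 1/84
  (X=1, Z=0, Y=2) weight 1/21
Group by Y:
  weight(Y=0) = 1/84
  weight(Y=2) = 1/21
Total weight = 1/84 + 1/21 = 5/84
P(Y=0 | obs) = 1/84 / 5/84 = 1/5
P(Y=2 | obs) = 1/21 / 5/84 = 4/5

P(Y = 2 | obs) = 4/5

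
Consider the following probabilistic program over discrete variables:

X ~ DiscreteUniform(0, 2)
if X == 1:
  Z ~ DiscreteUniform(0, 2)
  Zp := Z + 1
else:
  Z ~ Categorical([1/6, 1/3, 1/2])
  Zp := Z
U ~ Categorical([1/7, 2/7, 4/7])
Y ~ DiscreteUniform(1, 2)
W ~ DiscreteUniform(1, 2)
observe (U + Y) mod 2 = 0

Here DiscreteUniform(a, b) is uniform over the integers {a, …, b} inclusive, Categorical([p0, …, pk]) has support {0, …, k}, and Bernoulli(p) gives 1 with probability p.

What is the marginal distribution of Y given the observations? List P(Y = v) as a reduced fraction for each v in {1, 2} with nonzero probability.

P(Y=1) = 2/7, P(Y=2) = 5/7

Enumerate traces; 54 have nonzero weight after conditioning:
  (X=0, Z=0, U=0, Y=2, W=1) weight 1/504
  (X=0, Z=0, U=0, Y=2, W=2) weight 1/504
  (X=0, Z=0, U=1, Y=1, W=1) weight 1/252
  (X=0, Z=0, U=1, Y=1, W=2) weight 1/252
  (X=0, Z=0, U=2, Y=2, W=1) weight 1/126
  (X=0, Z=0, U=2, Y=2, W=2) weight 1/126
  (X=0, Z=1, U=0, Y=2, W=1) weight 1/252
  (X=0, Z=1, U=0, Y=2, W=2) weight 1/252
  … 46 more
Group by Y:
  weight(Y=1) = 1/7
  weight(Y=2) = 5/14
Total weight = 1/7 + 5/14 = 1/2
P(Y=1 | obs) = 1/7 / 1/2 = 2/7
P(Y=2 | obs) = 5/14 / 1/2 = 5/7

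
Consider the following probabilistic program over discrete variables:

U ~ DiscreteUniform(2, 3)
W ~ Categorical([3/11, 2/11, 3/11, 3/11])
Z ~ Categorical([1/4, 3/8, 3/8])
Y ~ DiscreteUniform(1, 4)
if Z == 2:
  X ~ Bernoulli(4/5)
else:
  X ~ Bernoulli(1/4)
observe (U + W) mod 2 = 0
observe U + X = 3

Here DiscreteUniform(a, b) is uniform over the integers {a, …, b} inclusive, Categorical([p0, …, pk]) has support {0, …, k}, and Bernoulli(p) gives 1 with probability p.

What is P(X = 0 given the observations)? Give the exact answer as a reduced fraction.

Enumerate traces; 48 have nonzero weight after conditioning:
  (U=2, W=0, Z=0, Y=1, X=1) weight 3/1408
  (U=2, W=0, Z=0, Y=2, X=1) weight 3/1408
  (U=2, W=0, Z=0, Y=3, X=1) weight 3/1408
  (U=2, W=0, Z=0, Y=4, X=1) weight 3/1408
  (U=2, W=0, Z=1, Y=1, X=1) weight 9/2816
  (U=2, W=0, Z=1, Y=2, X=1) weight 9/2816
  (U=2, W=0, Z=1, Y=3, X=1) weight 9/2816
  (U=2, W=0, Z=1, Y=4, X=1) weight 9/2816
  (U=3, W=1, Z=0, Y=1, X=0) weight 3/704
  … 39 more
Group by X:
  weight(X=0) = 87/704
  weight(X=1) = 219/1760
Total weight = 87/704 + 219/1760 = 873/3520
P(X=0 | obs) = 87/704 / 873/3520 = 145/291
P(X=1 | obs) = 219/1760 / 873/3520 = 146/291

P(X = 0 | obs) = 145/291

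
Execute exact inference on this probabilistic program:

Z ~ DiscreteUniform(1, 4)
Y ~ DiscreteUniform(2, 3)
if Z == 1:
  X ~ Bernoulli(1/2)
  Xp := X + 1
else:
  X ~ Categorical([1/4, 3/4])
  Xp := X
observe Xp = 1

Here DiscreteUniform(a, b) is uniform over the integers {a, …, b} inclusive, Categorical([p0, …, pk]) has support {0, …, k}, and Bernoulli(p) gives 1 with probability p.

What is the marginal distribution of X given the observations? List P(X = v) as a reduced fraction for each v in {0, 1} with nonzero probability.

P(X=0) = 2/11, P(X=1) = 9/11

Enumerate traces; 8 have nonzero weight after conditioning:
  (Z=1, Y=2, X=0) weight 1/16
  (Z=1, Y=3, X=0) weight 1/16
  (Z=2, Y=2, X=1) weight 3/32
  (Z=2, Y=3, X=1) weight 3/32
  (Z=3, Y=2, X=1) weight 3/32
  (Z=3, Y=3, X=1) weight 3/32
  (Z=4, Y=2, X=1) weight 3/32
  (Z=4, Y=3, X=1) weight 3/32
Group by X:
  weight(X=0) = 1/8
  weight(X=1) = 9/16
Total weight = 1/8 + 9/16 = 11/16
P(X=0 | obs) = 1/8 / 11/16 = 2/11
P(X=1 | obs) = 9/16 / 11/16 = 9/11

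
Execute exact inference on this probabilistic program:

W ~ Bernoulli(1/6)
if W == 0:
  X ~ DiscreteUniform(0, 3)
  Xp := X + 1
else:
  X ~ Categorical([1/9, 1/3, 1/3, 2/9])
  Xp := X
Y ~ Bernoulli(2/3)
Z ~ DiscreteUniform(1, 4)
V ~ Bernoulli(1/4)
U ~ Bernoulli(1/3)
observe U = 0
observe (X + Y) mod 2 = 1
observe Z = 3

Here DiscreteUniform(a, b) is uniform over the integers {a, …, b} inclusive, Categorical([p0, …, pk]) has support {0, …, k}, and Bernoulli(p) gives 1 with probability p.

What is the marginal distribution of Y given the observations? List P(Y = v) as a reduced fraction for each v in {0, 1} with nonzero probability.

Enumerate traces; 16 have nonzero weight after conditioning:
  (W=0, X=0, Y=1, Z=3, V=0, U=0) weight 5/288
  (W=0, X=0, Y=1, Z=3, V=1, U=0) weight 5/864
  (W=0, X=1, Y=0, Z=3, V=0, U=0) weight 5/576
  (W=0, X=1, Y=0, Z=3, V=1, U=0) weight 5/1728
  (W=0, X=2, Y=1, Z=3, V=0, U=0) weight 5/288
  (W=0, X=2, Y=1, Z=3, V=1, U=0) weight 5/864
  (W=0, X=3, Y=0, Z=3, V=0, U=0) weight 5/576
  (W=0, X=3, Y=0, Z=3, V=1, U=0) weight 5/1728
  … 8 more
Group by Y:
  weight(Y=0) = 55/1944
  weight(Y=1) = 53/972
Total weight = 55/1944 + 53/972 = 161/1944
P(Y=0 | obs) = 55/1944 / 161/1944 = 55/161
P(Y=1 | obs) = 53/972 / 161/1944 = 106/161

P(Y=0) = 55/161, P(Y=1) = 106/161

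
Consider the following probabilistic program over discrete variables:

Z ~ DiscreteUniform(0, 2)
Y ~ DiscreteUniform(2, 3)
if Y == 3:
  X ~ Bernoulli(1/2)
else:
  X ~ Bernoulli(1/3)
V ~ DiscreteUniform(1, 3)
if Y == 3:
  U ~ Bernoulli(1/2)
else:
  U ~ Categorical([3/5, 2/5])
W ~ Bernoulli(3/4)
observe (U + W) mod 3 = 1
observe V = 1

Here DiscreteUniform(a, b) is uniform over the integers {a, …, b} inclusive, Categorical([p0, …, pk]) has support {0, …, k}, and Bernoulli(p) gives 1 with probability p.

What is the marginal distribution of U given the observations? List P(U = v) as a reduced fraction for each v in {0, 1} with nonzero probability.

P(U=0) = 11/14, P(U=1) = 3/14

Enumerate traces; 24 have nonzero weight after conditioning:
  (Z=0, Y=2, X=0, V=1, U=0, W=1) weight 1/60
  (Z=0, Y=2, X=0, V=1, U=1, W=0) weight 1/270
  (Z=0, Y=2, X=1, V=1, U=0, W=1) weight 1/120
  (Z=0, Y=2, X=1, V=1, U=1, W=0) weight 1/540
  (Z=0, Y=3, X=0, V=1, U=0, W=1) weight 1/96
  (Z=0, Y=3, X=0, V=1, U=1, W=0) weight 1/288
  (Z=0, Y=3, X=1, V=1, U=0, W=1) weight 1/96
  (Z=0, Y=3, X=1, V=1, U=1, W=0) weight 1/288
  … 16 more
Group by U:
  weight(U=0) = 11/80
  weight(U=1) = 3/80
Total weight = 11/80 + 3/80 = 7/40
P(U=0 | obs) = 11/80 / 7/40 = 11/14
P(U=1 | obs) = 3/80 / 7/40 = 3/14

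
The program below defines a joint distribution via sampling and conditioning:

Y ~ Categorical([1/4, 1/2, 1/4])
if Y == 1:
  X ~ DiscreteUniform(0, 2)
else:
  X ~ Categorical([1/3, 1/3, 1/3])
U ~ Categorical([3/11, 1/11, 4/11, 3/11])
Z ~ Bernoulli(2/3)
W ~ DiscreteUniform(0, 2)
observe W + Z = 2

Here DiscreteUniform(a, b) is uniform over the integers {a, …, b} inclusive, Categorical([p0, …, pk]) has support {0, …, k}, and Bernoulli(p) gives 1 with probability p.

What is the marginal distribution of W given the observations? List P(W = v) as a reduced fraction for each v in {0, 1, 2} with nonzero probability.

P(W=1) = 2/3, P(W=2) = 1/3

Enumerate traces; 72 have nonzero weight after conditioning:
  (Y=0, X=0, U=0, Z=0, W=2) weight 1/396
  (Y=0, X=0, U=0, Z=1, W=1) weight 1/198
  (Y=0, X=0, U=1, Z=0, W=2) weight 1/1188
  (Y=0, X=0, U=1, Z=1, W=1) weight 1/594
  (Y=0, X=0, U=2, Z=0, W=2) weight 1/297
  (Y=0, X=0, U=2, Z=1, W=1) weight 2/297
  (Y=0, X=0, U=3, Z=0, W=2) weight 1/396
  (Y=0, X=0, U=3, Z=1, W=1) weight 1/198
  … 64 more
Group by W:
  weight(W=1) = 2/9
  weight(W=2) = 1/9
Total weight = 2/9 + 1/9 = 1/3
P(W=1 | obs) = 2/9 / 1/3 = 2/3
P(W=2 | obs) = 1/9 / 1/3 = 1/3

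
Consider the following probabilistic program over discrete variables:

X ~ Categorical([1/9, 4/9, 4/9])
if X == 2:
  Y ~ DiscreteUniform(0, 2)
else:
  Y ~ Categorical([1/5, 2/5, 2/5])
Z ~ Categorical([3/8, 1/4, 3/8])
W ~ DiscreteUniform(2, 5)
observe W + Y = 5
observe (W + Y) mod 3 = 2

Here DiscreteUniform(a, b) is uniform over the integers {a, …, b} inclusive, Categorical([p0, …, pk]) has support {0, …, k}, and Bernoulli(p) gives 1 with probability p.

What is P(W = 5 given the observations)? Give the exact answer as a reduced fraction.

P(W = 5 | obs) = 7/27

Enumerate traces; 27 have nonzero weight after conditioning:
  (X=0, Y=0, Z=0, W=5) weight 1/480
  (X=0, Y=0, Z=1, W=5) weight 1/720
  (X=0, Y=0, Z=2, W=5) weight 1/480
  (X=0, Y=1, Z=0, W=4) weight 1/240
  (X=0, Y=1, Z=1, W=4) weight 1/360
  (X=0, Y=1, Z=2, W=4) weight 1/240
  (X=0, Y=2, Z=0, W=3) weight 1/240
  (X=0, Y=2, Z=1, W=3) weight 1/360
  … 19 more
Group by W:
  weight(W=3) = 5/54
  weight(W=4) = 5/54
  weight(W=5) = 7/108
Total weight = 5/54 + 5/54 + 7/108 = 1/4
P(W=3 | obs) = 5/54 / 1/4 = 10/27
P(W=4 | obs) = 5/54 / 1/4 = 10/27
P(W=5 | obs) = 7/108 / 1/4 = 7/27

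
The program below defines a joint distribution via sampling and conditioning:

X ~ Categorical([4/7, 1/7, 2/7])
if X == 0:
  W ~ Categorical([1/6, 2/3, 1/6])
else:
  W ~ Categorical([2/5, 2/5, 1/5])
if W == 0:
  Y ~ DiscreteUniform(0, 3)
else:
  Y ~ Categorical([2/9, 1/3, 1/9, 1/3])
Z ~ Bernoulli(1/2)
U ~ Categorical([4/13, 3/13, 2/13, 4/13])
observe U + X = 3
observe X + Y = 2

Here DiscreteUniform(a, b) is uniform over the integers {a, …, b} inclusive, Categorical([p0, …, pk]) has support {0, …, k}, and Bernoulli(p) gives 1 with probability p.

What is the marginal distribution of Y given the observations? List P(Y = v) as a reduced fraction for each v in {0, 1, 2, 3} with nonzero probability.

Enumerate traces; 18 have nonzero weight after conditioning:
  (X=0, W=0, Y=2, Z=0, U=3) weight 1/273
  (X=0, W=0, Y=2, Z=1, U=3) weight 1/273
  (X=0, W=1, Y=2, Z=0, U=3) weight 16/2457
  (X=0, W=1, Y=2, Z=1, U=3) weight 16/2457
  (X=0, W=2, Y=2, Z=0, U=3) weight 4/2457
  (X=0, W=2, Y=2, Z=1, U=3) weight 4/2457
  (X=1, W=0, Y=1, Z=0, U=2) weight 1/910
  (X=1, W=0, Y=1, Z=1, U=2) weight 1/910
  (X=2, W=0, Y=0, Z=0, U=1) weight 3/910
  … 9 more
Group by Y:
  weight(Y=0) = 1/65
  weight(Y=1) = 3/455
  weight(Y=2) = 58/2457
Total weight = 1/65 + 3/455 + 58/2457 = 16/351
P(Y=0 | obs) = 1/65 / 16/351 = 27/80
P(Y=1 | obs) = 3/455 / 16/351 = 81/560
P(Y=2 | obs) = 58/2457 / 16/351 = 29/56

P(Y=0) = 27/80, P(Y=1) = 81/560, P(Y=2) = 29/56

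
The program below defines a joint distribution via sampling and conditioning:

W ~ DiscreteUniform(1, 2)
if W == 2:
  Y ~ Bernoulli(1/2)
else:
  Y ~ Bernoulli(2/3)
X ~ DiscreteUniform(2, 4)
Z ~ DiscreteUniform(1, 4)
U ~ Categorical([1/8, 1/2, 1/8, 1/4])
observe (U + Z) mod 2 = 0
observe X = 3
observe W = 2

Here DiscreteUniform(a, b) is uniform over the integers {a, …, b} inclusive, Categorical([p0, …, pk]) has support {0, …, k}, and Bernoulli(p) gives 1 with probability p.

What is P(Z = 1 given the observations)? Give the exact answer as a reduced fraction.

P(Z = 1 | obs) = 3/8

Enumerate traces; 16 have nonzero weight after conditioning:
  (W=2, Y=0, X=3, Z=1, U=1) weight 1/96
  (W=2, Y=0, X=3, Z=1, U=3) weight 1/192
  (W=2, Y=0, X=3, Z=2, U=0) weight 1/384
  (W=2, Y=0, X=3, Z=2, U=2) weight 1/384
  (W=2, Y=0, X=3, Z=3, U=1) weight 1/96
  (W=2, Y=0, X=3, Z=3, U=3) weight 1/192
  (W=2, Y=0, X=3, Z=4, U=0) weight 1/384
  (W=2, Y=0, X=3, Z=4, U=2) weight 1/384
  … 8 more
Group by Z:
  weight(Z=1) = 1/32
  weight(Z=2) = 1/96
  weight(Z=3) = 1/32
  weight(Z=4) = 1/96
Total weight = 1/32 + 1/96 + 1/32 + 1/96 = 1/12
P(Z=1 | obs) = 1/32 / 1/12 = 3/8
P(Z=2 | obs) = 1/96 / 1/12 = 1/8
P(Z=3 | obs) = 1/32 / 1/12 = 3/8
P(Z=4 | obs) = 1/96 / 1/12 = 1/8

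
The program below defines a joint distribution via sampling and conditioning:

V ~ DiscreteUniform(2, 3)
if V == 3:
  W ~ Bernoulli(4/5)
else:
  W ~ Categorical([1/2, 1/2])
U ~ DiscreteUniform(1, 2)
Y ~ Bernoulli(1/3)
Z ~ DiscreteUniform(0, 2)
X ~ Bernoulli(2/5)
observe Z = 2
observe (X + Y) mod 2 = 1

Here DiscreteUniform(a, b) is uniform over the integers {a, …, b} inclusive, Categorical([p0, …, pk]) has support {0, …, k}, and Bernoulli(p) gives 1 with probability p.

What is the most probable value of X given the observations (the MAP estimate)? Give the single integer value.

Enumerate traces; 16 have nonzero weight after conditioning:
  (V=2, W=0, U=1, Y=0, Z=2, X=1) weight 1/90
  (V=2, W=0, U=1, Y=1, Z=2, X=0) weight 1/120
  (V=2, W=0, U=2, Y=0, Z=2, X=1) weight 1/90
  (V=2, W=0, U=2, Y=1, Z=2, X=0) weight 1/120
  (V=2, W=1, U=1, Y=0, Z=2, X=1) weight 1/90
  (V=2, W=1, U=1, Y=1, Z=2, X=0) weight 1/120
  (V=2, W=1, U=2, Y=0, Z=2, X=1) weight 1/90
  (V=2, W=1, U=2, Y=1, Z=2, X=0) weight 1/120
  … 8 more
Group by X:
  weight(X=0) = 1/15
  weight(X=1) = 4/45
Total weight = 1/15 + 4/45 = 7/45
P(X=0 | obs) = 1/15 / 7/45 = 3/7
P(X=1 | obs) = 4/45 / 7/45 = 4/7
argmax = 1

argmax_v P(X = v | obs) = 1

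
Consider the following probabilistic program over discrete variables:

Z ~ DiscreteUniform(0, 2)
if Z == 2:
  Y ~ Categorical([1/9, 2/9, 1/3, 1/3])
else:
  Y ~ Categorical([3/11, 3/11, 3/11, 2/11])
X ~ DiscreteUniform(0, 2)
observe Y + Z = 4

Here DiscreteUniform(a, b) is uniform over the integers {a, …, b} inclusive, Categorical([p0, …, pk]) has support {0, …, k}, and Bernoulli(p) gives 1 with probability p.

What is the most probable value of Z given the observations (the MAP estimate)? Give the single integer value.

argmax_v P(Z = v | obs) = 2

Enumerate traces; 6 have nonzero weight after conditioning:
  (Z=1, Y=3, X=0) weight 2/99
  (Z=1, Y=3, X=1) weight 2/99
  (Z=1, Y=3, X=2) weight 2/99
  (Z=2, Y=2, X=0) weight 1/27
  (Z=2, Y=2, X=1) weight 1/27
  (Z=2, Y=2, X=2) weight 1/27
Group by Z:
  weight(Z=1) = 2/33
  weight(Z=2) = 1/9
Total weight = 2/33 + 1/9 = 17/99
P(Z=1 | obs) = 2/33 / 17/99 = 6/17
P(Z=2 | obs) = 1/9 / 17/99 = 11/17
argmax = 2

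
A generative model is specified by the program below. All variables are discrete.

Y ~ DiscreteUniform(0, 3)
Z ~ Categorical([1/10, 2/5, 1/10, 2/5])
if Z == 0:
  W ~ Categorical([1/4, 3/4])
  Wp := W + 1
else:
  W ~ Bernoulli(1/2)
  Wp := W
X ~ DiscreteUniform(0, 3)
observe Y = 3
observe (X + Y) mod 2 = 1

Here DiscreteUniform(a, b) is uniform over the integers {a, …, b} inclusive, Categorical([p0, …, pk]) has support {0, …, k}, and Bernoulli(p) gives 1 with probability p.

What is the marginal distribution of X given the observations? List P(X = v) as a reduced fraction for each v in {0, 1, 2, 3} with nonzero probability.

Enumerate traces; 16 have nonzero weight after conditioning:
  (Y=3, Z=0, W=0, X=0) weight 1/640
  (Y=3, Z=0, W=0, X=2) weight 1/640
  (Y=3, Z=0, W=1, X=0) weight 3/640
  (Y=3, Z=0, W=1, X=2) weight 3/640
  (Y=3, Z=1, W=0, X=0) weight 1/80
  (Y=3, Z=1, W=0, X=2) weight 1/80
  (Y=3, Z=1, W=1, X=0) weight 1/80
  (Y=3, Z=1, W=1, X=2) weight 1/80
  … 8 more
Group by X:
  weight(X=0) = 1/16
  weight(X=2) = 1/16
Total weight = 1/16 + 1/16 = 1/8
P(X=0 | obs) = 1/16 / 1/8 = 1/2
P(X=2 | obs) = 1/16 / 1/8 = 1/2

P(X=0) = 1/2, P(X=2) = 1/2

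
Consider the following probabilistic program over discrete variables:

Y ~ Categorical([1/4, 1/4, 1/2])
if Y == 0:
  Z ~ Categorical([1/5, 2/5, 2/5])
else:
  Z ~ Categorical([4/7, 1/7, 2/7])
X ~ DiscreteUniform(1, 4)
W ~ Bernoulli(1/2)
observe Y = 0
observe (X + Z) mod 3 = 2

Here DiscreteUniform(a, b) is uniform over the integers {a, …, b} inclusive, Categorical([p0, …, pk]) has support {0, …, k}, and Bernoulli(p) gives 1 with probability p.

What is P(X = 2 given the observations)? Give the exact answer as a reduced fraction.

P(X = 2 | obs) = 1/7

Enumerate traces; 8 have nonzero weight after conditioning:
  (Y=0, Z=0, X=2, W=0) weight 1/160
  (Y=0, Z=0, X=2, W=1) weight 1/160
  (Y=0, Z=1, X=1, W=0) weight 1/80
  (Y=0, Z=1, X=1, W=1) weight 1/80
  (Y=0, Z=1, X=4, W=0) weight 1/80
  (Y=0, Z=1, X=4, W=1) weight 1/80
  (Y=0, Z=2, X=3, W=0) weight 1/80
  (Y=0, Z=2, X=3, W=1) weight 1/80
Group by X:
  weight(X=1) = 1/40
  weight(X=2) = 1/80
  weight(X=3) = 1/40
  weight(X=4) = 1/40
Total weight = 1/40 + 1/80 + 1/40 + 1/40 = 7/80
P(X=1 | obs) = 1/40 / 7/80 = 2/7
P(X=2 | obs) = 1/80 / 7/80 = 1/7
P(X=3 | obs) = 1/40 / 7/80 = 2/7
P(X=4 | obs) = 1/40 / 7/80 = 2/7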